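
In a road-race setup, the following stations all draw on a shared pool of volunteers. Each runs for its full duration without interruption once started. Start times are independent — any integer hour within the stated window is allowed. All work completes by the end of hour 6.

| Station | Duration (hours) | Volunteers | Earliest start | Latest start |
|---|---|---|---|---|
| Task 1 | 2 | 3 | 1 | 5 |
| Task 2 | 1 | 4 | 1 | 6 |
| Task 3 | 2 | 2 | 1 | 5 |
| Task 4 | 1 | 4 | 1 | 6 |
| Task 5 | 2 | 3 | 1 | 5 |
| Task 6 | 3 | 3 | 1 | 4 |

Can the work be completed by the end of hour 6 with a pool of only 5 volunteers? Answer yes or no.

no

Total volunteer-hours = 33; over 6 hours the average is 33/6 > 5, so some hour must exceed 5.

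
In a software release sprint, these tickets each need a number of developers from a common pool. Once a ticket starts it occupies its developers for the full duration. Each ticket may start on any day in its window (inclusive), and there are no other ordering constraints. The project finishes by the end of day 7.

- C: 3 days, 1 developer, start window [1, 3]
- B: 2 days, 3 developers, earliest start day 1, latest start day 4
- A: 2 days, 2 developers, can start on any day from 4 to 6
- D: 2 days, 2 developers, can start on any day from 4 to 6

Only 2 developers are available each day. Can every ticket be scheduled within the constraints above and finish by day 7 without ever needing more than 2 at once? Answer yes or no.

Total developer-days = 17; over 7 days the average is 17/7 > 2, so some day must exceed 2.

no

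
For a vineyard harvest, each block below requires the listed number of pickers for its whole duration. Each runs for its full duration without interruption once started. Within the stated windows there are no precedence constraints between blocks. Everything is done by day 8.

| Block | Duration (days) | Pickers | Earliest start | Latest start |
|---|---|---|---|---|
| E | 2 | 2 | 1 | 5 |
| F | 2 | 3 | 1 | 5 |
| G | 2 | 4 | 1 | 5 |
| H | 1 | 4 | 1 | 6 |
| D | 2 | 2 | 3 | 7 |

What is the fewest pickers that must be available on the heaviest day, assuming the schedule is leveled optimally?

5

Early-start (E@1, F@1, G@1, H@1, D@3) gives peak 13: d1:13  d2:9  d3:2  d4:2  d5:0  d6:0  d7:0  d8:0.
Shift G→3, H→5, D→6.
Schedule E@1, F@1, G@3, H@5, D@6: d1:5  d2:5  d3:4  d4:4  d5:4  d6:2  d7:2  d8:0 — peak 5.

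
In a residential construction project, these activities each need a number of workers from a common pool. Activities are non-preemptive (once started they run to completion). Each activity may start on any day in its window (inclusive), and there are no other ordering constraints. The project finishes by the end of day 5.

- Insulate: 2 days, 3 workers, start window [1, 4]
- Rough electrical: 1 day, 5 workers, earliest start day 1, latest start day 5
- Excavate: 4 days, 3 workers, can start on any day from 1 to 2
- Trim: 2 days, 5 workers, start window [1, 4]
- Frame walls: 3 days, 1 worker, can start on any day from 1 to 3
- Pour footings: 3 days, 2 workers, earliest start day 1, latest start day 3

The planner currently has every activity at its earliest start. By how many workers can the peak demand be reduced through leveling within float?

Early-start peak: d1:19  d2:14  d3:6  d4:3  d5:0 ⇒ 19.
Leveled (Insulate@2, Rough electrical@1, Excavate@2, Trim@4, Frame walls@1, Pour footings@1): d1:8  d2:9  d3:9  d4:8  d5:8 ⇒ 9.
Reduction 19 − 9 = 10.

10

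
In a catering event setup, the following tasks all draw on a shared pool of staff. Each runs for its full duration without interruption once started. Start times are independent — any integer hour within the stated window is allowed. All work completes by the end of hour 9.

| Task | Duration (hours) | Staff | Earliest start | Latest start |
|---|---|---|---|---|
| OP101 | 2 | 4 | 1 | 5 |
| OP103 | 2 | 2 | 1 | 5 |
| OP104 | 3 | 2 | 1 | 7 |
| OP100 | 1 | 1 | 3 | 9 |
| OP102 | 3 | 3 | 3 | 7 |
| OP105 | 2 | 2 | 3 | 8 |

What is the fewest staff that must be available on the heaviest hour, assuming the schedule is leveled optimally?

4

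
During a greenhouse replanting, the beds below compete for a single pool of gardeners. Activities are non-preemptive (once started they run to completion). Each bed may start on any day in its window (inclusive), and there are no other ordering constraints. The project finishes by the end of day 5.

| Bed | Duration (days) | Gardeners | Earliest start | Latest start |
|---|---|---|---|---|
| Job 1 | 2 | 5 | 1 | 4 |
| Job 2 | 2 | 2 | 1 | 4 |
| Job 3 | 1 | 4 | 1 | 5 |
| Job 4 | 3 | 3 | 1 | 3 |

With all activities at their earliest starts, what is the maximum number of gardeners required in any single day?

Early-start schedule: Job 1@1, Job 2@1, Job 3@1, Job 4@1.
Load per day: day 1: 14, day 2: 10, day 3: 3, day 4: 0, day 5: 0.
Peak is 14.

14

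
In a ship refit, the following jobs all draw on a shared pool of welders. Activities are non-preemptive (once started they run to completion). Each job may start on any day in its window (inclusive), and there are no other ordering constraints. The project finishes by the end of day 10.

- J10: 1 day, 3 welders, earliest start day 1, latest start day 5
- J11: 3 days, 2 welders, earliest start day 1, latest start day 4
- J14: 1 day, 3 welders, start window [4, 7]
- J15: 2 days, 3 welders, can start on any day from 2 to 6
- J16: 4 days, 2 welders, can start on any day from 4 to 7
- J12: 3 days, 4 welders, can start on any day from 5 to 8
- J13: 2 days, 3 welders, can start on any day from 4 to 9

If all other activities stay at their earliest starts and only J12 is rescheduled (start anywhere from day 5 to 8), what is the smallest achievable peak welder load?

8

J12@5: d1:5  d2:5  d3:5  d4:8  d5:9  d6:6  d7:6  d8:0  d9:0  d10:0 → peak 9
J12@6: d1:5  d2:5  d3:5  d4:8  d5:5  d6:6  d7:6  d8:4  d9:0  d10:0 → peak 8
J12@7: d1:5  d2:5  d3:5  d4:8  d5:5  d6:2  d7:6  d8:4  d9:4  d10:0 → peak 8
J12@8: d1:5  d2:5  d3:5  d4:8  d5:5  d6:2  d7:2  d8:4  d9:4  d10:4 → peak 8
Best is J12@6, peak 8.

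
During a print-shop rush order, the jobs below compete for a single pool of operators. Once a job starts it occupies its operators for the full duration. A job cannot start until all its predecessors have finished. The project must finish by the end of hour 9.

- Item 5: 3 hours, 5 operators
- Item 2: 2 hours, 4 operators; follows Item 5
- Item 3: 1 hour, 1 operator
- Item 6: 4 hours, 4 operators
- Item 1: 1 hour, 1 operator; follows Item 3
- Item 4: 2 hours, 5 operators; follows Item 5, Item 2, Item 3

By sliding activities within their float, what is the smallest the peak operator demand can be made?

Early-start (Item 5@1, Item 2@4, Item 3@1, Item 6@1, Item 1@2, Item 4@6) gives peak 10: h1:10  h2:10  h3:9  h4:8  h5:4  h6:5  h7:5  h8:0  h9:0.
Shift Item 6→4, Item 4→8.
Schedule Item 5@1, Item 2@4, Item 3@1, Item 6@4, Item 1@2, Item 4@8: h1:6  h2:6  h3:5  h4:8  h5:8  h6:4  h7:4  h8:5  h9:5 — peak 8.

8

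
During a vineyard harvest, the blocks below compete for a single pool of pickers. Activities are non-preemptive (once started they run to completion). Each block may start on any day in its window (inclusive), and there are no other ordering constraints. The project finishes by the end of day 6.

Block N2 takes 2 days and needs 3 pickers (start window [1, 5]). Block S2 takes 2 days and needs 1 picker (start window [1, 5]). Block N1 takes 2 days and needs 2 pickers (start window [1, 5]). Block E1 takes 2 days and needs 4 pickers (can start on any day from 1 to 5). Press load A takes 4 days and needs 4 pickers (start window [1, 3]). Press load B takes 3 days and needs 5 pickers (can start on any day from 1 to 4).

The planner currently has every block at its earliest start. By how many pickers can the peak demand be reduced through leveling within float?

9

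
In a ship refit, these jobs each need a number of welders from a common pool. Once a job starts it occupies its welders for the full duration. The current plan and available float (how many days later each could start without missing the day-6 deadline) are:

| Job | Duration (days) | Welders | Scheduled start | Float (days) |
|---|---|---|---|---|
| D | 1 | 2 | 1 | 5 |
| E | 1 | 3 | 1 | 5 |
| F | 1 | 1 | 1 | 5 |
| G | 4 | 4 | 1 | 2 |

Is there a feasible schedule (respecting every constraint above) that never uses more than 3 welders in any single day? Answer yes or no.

no

Total welder-days = 22; over 6 days the average is 22/6 > 3, so some day must exceed 3.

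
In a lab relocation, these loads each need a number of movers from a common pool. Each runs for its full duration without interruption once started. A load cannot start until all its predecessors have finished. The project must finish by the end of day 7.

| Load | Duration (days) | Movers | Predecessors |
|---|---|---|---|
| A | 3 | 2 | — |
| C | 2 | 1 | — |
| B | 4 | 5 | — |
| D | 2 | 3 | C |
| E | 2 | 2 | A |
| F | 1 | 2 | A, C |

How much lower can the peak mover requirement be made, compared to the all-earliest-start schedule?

Early-start peak: d1:8  d2:8  d3:10  d4:12  d5:2  d6:0  d7:0 ⇒ 12.
Leveled (A@1, C@4, B@1, D@6, E@5, F@6): d1:7  d2:7  d3:7  d4:6  d5:3  d6:7  d7:3 ⇒ 7.
Reduction 12 − 7 = 5.

5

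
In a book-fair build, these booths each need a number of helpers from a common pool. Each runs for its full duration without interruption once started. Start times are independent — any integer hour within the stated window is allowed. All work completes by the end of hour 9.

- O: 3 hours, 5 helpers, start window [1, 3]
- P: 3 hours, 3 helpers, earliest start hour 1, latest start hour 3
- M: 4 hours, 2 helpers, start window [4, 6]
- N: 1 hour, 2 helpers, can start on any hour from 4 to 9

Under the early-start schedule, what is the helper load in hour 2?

8

At early start, hour 2 has: O, P.
Demand: 5 + 3 = 8.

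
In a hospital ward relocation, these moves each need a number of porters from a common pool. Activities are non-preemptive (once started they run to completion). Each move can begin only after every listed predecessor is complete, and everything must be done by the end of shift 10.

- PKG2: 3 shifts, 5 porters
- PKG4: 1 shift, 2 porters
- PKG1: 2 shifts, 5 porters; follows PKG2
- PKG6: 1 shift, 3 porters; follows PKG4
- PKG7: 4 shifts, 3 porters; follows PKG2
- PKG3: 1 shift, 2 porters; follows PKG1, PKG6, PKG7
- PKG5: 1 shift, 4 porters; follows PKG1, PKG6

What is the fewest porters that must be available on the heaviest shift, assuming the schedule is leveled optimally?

Early-start (PKG2@1, PKG4@1, PKG1@4, PKG6@2, PKG7@4, PKG3@8, PKG5@6) gives peak 8: s1:7  s2:8  s3:5  s4:8  s5:8  s6:7  s7:3  s8:2  s9:0  s10:0.
Shift PKG4→4, PKG1→8, PKG6→5, PKG3→10, PKG5→10.
Schedule PKG2@1, PKG4@4, PKG1@8, PKG6@5, PKG7@4, PKG3@10, PKG5@10: s1:5  s2:5  s3:5  s4:5  s5:6  s6:3  s7:3  s8:5  s9:5  s10:6 — peak 6.

6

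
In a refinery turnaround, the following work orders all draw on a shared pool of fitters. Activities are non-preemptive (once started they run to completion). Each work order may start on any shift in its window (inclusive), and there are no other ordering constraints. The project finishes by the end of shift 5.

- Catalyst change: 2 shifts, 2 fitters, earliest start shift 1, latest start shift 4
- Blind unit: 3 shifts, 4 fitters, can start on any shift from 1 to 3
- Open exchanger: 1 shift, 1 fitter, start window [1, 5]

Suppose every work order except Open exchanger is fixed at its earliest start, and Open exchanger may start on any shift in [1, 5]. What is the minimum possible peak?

Open exchanger@1: s1:7  s2:6  s3:4  s4:0  s5:0 → peak 7
Open exchanger@2: s1:6  s2:7  s3:4  s4:0  s5:0 → peak 7
Open exchanger@3: s1:6  s2:6  s3:5  s4:0  s5:0 → peak 6
Open exchanger@4: s1:6  s2:6  s3:4  s4:1  s5:0 → peak 6
Open exchanger@5: s1:6  s2:6  s3:4  s4:0  s5:1 → peak 6
Best is Open exchanger@3, peak 6.

6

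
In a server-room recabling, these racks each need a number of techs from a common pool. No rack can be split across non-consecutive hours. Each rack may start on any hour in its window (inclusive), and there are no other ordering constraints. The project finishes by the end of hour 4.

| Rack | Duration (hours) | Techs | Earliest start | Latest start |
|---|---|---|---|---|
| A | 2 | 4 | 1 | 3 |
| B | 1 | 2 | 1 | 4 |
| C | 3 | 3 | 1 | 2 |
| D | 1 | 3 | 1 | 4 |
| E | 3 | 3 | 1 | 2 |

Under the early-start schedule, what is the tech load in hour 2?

10

At early start, hour 2 has: A, C, E.
Demand: 4 + 3 + 3 = 10.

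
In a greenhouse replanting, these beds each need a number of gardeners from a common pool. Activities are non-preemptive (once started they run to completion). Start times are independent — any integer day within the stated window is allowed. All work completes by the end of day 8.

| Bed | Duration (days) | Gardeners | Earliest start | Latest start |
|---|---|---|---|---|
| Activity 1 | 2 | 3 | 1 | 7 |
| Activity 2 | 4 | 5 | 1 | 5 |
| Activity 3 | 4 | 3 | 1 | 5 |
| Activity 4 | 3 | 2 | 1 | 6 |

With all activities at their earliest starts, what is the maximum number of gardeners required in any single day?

13

Early-start schedule: Activity 1@1, Activity 2@1, Activity 3@1, Activity 4@1.
Load per day: day 1: 13, day 2: 13, day 3: 10, day 4: 8, day 5: 0, day 6: 0, day 7: 0, day 8: 0.
Peak is 13.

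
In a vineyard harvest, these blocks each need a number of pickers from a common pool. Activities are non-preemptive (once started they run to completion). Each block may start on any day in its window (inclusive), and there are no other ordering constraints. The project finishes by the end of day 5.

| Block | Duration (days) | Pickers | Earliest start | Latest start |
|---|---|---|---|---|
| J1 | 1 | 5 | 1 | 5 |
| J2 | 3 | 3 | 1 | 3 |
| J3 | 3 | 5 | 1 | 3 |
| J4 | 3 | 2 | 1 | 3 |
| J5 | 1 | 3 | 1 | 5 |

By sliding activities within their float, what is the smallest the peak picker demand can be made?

10

Early-start (J1@1, J2@1, J3@1, J4@1, J5@1) gives peak 18: d1:18  d2:10  d3:10  d4:0  d5:0.
Shift J3→2, J5→4.
Schedule J1@1, J2@1, J3@2, J4@1, J5@4: d1:10  d2:10  d3:10  d4:8  d5:0 — peak 10.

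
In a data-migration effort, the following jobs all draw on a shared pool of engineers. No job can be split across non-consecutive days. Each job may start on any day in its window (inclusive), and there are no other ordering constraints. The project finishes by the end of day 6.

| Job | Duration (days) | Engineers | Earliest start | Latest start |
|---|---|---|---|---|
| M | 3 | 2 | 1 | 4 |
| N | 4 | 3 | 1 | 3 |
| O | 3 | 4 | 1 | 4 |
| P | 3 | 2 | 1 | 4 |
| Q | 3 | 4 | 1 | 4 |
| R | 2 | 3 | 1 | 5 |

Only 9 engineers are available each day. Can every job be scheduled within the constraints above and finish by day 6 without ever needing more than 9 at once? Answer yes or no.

yes

Schedule M@1, N@1, O@1, P@4, Q@4, R@5: d1:9  d2:9  d3:9  d4:9  d5:9  d6:9 — peak 9 ≤ 9.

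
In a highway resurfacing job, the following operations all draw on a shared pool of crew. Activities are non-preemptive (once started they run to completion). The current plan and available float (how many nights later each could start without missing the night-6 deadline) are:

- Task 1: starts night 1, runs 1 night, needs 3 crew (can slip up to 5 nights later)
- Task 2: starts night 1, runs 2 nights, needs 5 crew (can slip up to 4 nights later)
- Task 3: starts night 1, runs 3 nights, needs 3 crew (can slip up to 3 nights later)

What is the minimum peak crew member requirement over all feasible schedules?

5

Early-start (Task 1@1, Task 2@1, Task 3@1) gives peak 11: n1:11  n2:8  n3:3  n4:0  n5:0  n6:0.
Shift Task 2→2, Task 3→4.
Schedule Task 1@1, Task 2@2, Task 3@4: n1:3  n2:5  n3:5  n4:3  n5:3  n6:3 — peak 5.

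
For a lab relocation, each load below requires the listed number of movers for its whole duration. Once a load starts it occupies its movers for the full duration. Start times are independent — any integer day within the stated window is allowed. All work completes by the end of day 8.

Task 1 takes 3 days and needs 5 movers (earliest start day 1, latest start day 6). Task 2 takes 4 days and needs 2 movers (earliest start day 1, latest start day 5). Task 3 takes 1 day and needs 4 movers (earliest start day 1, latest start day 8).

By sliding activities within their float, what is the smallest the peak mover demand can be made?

Early-start (Task 1@1, Task 2@1, Task 3@1) gives peak 11: d1:11  d2:7  d3:7  d4:2  d5:0  d6:0  d7:0  d8:0.
Shift Task 2→4, Task 3→8.
Schedule Task 1@1, Task 2@4, Task 3@8: d1:5  d2:5  d3:5  d4:2  d5:2  d6:2  d7:2  d8:4 — peak 5.

5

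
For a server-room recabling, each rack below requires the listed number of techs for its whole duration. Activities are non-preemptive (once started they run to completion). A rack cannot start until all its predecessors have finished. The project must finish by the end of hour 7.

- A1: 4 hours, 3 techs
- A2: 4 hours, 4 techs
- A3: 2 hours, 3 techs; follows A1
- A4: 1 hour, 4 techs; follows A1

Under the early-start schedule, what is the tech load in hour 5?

7

At early start, hour 5 has: A3, A4.
Demand: 3 + 4 = 7.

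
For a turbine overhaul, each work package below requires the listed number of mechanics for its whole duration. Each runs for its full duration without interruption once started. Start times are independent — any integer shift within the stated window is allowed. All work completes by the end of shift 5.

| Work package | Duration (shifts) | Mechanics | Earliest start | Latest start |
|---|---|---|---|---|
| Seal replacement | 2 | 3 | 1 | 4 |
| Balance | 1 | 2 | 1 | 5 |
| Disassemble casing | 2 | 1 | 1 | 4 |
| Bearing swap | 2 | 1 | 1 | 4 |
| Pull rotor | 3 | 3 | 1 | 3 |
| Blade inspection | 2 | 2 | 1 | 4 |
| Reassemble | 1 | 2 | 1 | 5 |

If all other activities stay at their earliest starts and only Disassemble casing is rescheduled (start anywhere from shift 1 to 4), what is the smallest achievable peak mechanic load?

Disassemble casing@1: s1:14  s2:10  s3:3  s4:0  s5:0 → peak 14
Disassemble casing@2: s1:13  s2:10  s3:4  s4:0  s5:0 → peak 13
Disassemble casing@3: s1:13  s2:9  s3:4  s4:1  s5:0 → peak 13
Disassemble casing@4: s1:13  s2:9  s3:3  s4:1  s5:1 → peak 13
Best is Disassemble casing@2, peak 13.

13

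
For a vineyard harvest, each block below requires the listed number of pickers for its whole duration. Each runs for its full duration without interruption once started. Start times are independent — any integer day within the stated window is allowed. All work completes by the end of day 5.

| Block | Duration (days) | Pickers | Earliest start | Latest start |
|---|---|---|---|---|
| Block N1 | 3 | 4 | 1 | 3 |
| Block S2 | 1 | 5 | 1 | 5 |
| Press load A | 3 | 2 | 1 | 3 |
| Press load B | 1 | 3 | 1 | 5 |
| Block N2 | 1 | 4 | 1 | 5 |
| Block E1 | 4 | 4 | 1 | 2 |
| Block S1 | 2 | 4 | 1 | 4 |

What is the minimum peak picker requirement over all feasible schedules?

12

Early-start (Block N1@1, Block S2@1, Press load A@1, Press load B@1, Block N2@1, Block E1@1, Block S1@1) gives peak 26: d1:26  d2:14  d3:10  d4:4  d5:0.
Shift Press load B→4, Block N2→5, Block E1→2, Block S1→4.
Schedule Block N1@1, Block S2@1, Press load A@1, Press load B@4, Block N2@5, Block E1@2, Block S1@4: d1:11  d2:10  d3:10  d4:11  d5:12 — peak 12.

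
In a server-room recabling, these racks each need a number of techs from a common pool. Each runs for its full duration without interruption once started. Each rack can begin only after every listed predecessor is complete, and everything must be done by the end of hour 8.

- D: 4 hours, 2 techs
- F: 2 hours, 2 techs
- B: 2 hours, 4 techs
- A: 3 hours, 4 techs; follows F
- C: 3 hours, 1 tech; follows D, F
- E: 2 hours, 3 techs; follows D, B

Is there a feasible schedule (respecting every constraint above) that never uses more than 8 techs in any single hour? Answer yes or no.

yes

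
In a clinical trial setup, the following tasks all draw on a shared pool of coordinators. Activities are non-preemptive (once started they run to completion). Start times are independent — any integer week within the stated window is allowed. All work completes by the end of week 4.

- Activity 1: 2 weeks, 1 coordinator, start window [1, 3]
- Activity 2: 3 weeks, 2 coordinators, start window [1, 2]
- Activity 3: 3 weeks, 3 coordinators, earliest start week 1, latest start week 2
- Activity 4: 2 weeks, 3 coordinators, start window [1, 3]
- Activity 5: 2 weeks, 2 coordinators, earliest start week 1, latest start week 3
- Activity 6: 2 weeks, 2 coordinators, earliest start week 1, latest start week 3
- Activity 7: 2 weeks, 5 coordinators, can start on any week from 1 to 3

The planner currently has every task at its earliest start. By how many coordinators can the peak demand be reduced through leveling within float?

6

Early-start peak: w1:18  w2:18  w3:5  w4:0 ⇒ 18.
Leveled (Activity 1@1, Activity 2@1, Activity 3@1, Activity 4@1, Activity 5@1, Activity 6@3, Activity 7@3): w1:11  w2:11  w3:12  w4:7 ⇒ 12.
Reduction 18 − 12 = 6.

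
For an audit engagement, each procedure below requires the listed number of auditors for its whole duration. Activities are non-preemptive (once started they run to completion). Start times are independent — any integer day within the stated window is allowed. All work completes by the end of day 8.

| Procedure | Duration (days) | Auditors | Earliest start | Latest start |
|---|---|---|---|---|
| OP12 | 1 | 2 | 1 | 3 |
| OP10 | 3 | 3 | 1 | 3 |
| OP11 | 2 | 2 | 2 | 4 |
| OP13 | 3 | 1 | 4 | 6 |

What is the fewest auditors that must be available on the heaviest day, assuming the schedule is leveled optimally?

Schedule OP12@1, OP10@1, OP11@2, OP13@4: d1:5  d2:5  d3:5  d4:1  d5:1  d6:1  d7:0  d8:0 — peak 5.

5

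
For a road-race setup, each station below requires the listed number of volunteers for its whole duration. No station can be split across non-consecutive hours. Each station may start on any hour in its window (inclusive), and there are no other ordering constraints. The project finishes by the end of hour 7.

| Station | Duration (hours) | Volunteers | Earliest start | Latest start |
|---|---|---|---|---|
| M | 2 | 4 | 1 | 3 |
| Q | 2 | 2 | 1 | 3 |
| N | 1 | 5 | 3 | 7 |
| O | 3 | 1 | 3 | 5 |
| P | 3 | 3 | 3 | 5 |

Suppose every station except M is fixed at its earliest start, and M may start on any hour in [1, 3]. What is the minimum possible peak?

M@1: h1:6  h2:6  h3:9  h4:4  h5:4  h6:0  h7:0 → peak 9
M@2: h1:2  h2:6  h3:13  h4:4  h5:4  h6:0  h7:0 → peak 13
M@3: h1:2  h2:2  h3:13  h4:8  h5:4  h6:0  h7:0 → peak 13
Best is M@1, peak 9.

9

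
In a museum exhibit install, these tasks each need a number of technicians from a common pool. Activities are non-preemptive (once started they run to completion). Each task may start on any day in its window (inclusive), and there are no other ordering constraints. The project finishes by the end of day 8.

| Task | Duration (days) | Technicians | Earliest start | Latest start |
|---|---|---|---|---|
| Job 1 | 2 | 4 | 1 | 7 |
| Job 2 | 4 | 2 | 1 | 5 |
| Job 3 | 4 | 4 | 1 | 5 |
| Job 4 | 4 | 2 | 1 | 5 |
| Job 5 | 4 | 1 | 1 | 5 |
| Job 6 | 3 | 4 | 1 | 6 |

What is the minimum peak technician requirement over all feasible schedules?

Early-start (Job 1@1, Job 2@1, Job 3@1, Job 4@1, Job 5@1, Job 6@1) gives peak 17: d1:17  d2:17  d3:13  d4:9  d5:0  d6:0  d7:0  d8:0.
Shift Job 3→3, Job 6→5.
Schedule Job 1@1, Job 2@1, Job 3@3, Job 4@1, Job 5@1, Job 6@5: d1:9  d2:9  d3:9  d4:9  d5:8  d6:8  d7:4  d8:0 — peak 9.

9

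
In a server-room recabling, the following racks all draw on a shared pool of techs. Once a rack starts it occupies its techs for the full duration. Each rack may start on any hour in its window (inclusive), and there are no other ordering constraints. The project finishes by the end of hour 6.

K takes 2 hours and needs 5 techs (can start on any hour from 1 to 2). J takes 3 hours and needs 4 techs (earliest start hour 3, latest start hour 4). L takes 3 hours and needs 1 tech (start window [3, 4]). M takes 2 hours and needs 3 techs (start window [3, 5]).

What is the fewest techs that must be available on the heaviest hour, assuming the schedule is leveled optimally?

8

Schedule K@1, J@3, L@3, M@3: h1:5  h2:5  h3:8  h4:8  h5:5  h6:0 — peak 8.
No arrangement of the 24 feasible schedules does better.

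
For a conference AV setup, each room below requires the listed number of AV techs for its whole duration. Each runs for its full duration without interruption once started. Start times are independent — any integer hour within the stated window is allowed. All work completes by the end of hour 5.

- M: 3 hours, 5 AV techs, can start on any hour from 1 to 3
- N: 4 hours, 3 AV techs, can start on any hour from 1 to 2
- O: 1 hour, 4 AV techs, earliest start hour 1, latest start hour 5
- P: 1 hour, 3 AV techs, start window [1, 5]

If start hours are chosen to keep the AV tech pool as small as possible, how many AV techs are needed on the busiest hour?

8

Early-start (M@1, N@1, O@1, P@1) gives peak 15: h1:15  h2:8  h3:8  h4:3  h5:0.
Shift O→4, P→5.
Schedule M@1, N@1, O@4, P@5: h1:8  h2:8  h3:8  h4:7  h5:3 — peak 8.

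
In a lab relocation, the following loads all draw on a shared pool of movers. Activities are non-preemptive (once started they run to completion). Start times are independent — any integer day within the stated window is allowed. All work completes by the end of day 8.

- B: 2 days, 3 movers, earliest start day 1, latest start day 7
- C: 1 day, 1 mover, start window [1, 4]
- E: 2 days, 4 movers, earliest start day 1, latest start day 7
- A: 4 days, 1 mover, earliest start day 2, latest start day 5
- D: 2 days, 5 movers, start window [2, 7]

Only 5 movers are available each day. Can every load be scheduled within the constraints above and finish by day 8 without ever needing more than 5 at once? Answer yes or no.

yes

Schedule B@1, C@1, E@3, A@2, D@6: d1:4  d2:4  d3:5  d4:5  d5:1  d6:5  d7:5  d8:0 — peak 5 ≤ 5.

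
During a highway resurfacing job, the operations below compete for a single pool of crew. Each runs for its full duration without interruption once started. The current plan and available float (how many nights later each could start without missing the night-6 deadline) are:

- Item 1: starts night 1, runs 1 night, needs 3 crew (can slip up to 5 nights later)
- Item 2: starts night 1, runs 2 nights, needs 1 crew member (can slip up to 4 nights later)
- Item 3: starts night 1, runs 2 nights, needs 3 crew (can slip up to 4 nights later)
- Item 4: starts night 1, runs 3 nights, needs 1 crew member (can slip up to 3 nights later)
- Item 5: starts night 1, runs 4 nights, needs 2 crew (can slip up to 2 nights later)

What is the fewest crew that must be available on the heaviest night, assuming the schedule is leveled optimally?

Early-start (Item 1@1, Item 2@1, Item 3@1, Item 4@1, Item 5@1) gives peak 10: n1:10  n2:7  n3:3  n4:2  n5:0  n6:0.
Shift Item 3→2, Item 4→4, Item 5→3.
Schedule Item 1@1, Item 2@1, Item 3@2, Item 4@4, Item 5@3: n1:4  n2:4  n3:5  n4:3  n5:3  n6:3 — peak 5.

5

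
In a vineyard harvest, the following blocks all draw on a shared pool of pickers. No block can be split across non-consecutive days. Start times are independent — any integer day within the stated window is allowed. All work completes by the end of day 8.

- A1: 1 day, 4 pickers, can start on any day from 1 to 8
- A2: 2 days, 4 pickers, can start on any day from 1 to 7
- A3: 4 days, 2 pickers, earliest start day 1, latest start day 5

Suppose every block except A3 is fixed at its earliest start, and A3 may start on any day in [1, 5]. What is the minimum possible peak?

8

A3@1: d1:10  d2:6  d3:2  d4:2  d5:0  d6:0  d7:0  d8:0 → peak 10
A3@2: d1:8  d2:6  d3:2  d4:2  d5:2  d6:0  d7:0  d8:0 → peak 8
A3@3: d1:8  d2:4  d3:2  d4:2  d5:2  d6:2  d7:0  d8:0 → peak 8
A3@4: d1:8  d2:4  d3:0  d4:2  d5:2  d6:2  d7:2  d8:0 → peak 8
A3@5: d1:8  d2:4  d3:0  d4:0  d5:2  d6:2  d7:2  d8:2 → peak 8
Best is A3@2, peak 8.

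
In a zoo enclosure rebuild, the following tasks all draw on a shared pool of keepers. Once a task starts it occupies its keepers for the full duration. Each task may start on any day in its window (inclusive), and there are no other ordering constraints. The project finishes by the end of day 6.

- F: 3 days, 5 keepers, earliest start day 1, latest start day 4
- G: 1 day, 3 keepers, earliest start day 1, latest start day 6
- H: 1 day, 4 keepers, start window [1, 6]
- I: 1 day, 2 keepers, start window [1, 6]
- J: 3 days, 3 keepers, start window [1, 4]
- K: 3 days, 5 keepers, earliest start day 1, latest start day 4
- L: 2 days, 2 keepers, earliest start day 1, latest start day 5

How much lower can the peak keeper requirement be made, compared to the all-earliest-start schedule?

14

Early-start peak: d1:24  d2:15  d3:13  d4:0  d5:0  d6:0 ⇒ 24.
Leveled (F@1, G@1, H@2, I@1, J@3, K@4, L@3): d1:10  d2:9  d3:10  d4:10  d5:8  d6:5 ⇒ 10.
Reduction 24 − 10 = 14.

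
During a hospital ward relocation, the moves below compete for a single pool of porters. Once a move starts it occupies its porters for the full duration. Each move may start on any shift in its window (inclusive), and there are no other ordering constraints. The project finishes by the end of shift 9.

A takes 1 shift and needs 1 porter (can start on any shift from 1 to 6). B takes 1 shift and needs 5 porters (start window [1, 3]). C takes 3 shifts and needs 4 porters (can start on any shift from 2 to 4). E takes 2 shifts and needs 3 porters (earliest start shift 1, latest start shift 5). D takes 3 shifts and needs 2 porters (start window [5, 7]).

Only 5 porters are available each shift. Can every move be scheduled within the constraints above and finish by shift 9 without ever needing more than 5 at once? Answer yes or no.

yes

Schedule A@1, B@3, C@4, E@1, D@7: s1:4  s2:3  s3:5  s4:4  s5:4  s6:4  s7:2  s8:2  s9:2 — peak 5 ≤ 5.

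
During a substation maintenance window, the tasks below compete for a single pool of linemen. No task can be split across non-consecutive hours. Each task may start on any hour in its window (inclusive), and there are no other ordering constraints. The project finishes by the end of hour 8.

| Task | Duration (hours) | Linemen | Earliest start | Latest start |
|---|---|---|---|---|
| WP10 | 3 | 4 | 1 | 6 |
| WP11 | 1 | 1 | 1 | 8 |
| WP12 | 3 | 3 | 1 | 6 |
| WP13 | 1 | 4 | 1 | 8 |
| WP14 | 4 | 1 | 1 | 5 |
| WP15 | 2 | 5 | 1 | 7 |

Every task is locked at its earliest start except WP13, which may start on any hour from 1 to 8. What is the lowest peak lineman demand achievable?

WP13@1: h1:18  h2:13  h3:8  h4:1  h5:0  h6:0  h7:0  h8:0 → peak 18
WP13@2: h1:14  h2:17  h3:8  h4:1  h5:0  h6:0  h7:0  h8:0 → peak 17
WP13@3: h1:14  h2:13  h3:12  h4:1  h5:0  h6:0  h7:0  h8:0 → peak 14
WP13@4: h1:14  h2:13  h3:8  h4:5  h5:0  h6:0  h7:0  h8:0 → peak 14
WP13@5: h1:14  h2:13  h3:8  h4:1  h5:4  h6:0  h7:0  h8:0 → peak 14
WP13@6: h1:14  h2:13  h3:8  h4:1  h5:0  h6:4  h7:0  h8:0 → peak 14
WP13@7: h1:14  h2:13  h3:8  h4:1  h5:0  h6:0  h7:4  h8:0 → peak 14
WP13@8: h1:14  h2:13  h3:8  h4:1  h5:0  h6:0  h7:0  h8:4 → peak 14
Best is WP13@3, peak 14.

14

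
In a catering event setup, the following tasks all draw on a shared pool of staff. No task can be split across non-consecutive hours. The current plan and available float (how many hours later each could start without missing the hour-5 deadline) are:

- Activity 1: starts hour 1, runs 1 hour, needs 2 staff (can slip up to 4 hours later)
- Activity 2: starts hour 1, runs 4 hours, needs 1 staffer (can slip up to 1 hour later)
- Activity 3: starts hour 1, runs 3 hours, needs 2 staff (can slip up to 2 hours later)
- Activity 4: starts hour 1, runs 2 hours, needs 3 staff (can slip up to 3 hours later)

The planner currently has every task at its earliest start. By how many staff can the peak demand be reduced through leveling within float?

Early-start peak: h1:8  h2:6  h3:3  h4:1  h5:0 ⇒ 8.
Leveled (Activity 1@1, Activity 2@2, Activity 3@1, Activity 4@4): h1:4  h2:3  h3:3  h4:4  h5:4 ⇒ 4.
Reduction 8 − 4 = 4.

4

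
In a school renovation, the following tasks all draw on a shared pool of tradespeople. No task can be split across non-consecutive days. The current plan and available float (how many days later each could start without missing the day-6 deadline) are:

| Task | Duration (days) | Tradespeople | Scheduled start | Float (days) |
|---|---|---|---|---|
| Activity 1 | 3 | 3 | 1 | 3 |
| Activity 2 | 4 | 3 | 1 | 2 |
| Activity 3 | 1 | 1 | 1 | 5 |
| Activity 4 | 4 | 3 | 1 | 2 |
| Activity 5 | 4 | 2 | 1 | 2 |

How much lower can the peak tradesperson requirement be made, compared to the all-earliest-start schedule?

1

Early-start peak: d1:12  d2:11  d3:11  d4:8  d5:0  d6:0 ⇒ 12.
Leveled (Activity 1@1, Activity 2@1, Activity 3@1, Activity 4@1, Activity 5@2): d1:10  d2:11  d3:11  d4:8  d5:2  d6:0 ⇒ 11.
Reduction 12 − 11 = 1.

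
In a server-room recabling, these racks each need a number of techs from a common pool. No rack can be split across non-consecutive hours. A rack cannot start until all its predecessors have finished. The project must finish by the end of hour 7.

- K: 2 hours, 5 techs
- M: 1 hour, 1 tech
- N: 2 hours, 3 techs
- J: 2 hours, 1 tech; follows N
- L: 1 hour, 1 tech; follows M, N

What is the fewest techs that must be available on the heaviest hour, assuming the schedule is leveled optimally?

Early-start (K@1, M@1, N@1, J@3, L@3) gives peak 9: h1:9  h2:8  h3:2  h4:1  h5:0  h6:0  h7:0.
Shift M→3, N→3, J→5, L→5.
Schedule K@1, M@3, N@3, J@5, L@5: h1:5  h2:5  h3:4  h4:3  h5:2  h6:1  h7:0 — peak 5.

5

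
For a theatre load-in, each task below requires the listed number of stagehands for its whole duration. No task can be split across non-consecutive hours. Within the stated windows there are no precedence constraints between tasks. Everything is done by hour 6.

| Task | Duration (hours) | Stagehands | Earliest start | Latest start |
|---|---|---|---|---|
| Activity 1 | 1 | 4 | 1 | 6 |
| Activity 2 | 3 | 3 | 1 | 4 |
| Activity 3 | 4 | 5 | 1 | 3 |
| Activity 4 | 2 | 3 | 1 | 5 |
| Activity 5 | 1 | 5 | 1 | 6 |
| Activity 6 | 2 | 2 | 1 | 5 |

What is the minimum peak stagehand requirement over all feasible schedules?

9

Early-start (Activity 1@1, Activity 2@1, Activity 3@1, Activity 4@1, Activity 5@1, Activity 6@1) gives peak 22: h1:22  h2:13  h3:8  h4:5  h5:0  h6:0.
Shift Activity 1→2, Activity 2→2, Activity 3→3, Activity 4→5.
Schedule Activity 1@2, Activity 2@2, Activity 3@3, Activity 4@5, Activity 5@1, Activity 6@1: h1:7  h2:9  h3:8  h4:8  h5:8  h6:8 — peak 9.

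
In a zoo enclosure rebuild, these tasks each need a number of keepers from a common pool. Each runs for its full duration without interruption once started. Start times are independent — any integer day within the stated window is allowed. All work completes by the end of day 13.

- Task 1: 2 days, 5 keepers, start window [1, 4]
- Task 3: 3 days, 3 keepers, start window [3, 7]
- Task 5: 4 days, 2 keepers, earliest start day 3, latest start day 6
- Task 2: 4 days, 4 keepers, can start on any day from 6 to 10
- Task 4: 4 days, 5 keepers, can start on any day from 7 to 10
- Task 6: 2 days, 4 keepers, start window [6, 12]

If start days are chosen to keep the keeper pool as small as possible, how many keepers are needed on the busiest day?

8

Early-start (Task 1@1, Task 3@3, Task 5@3, Task 2@6, Task 4@7, Task 6@6) gives peak 13: d1:5  d2:5  d3:5  d4:5  d5:5  d6:10  d7:13  d8:9  d9:9  d10:5  d11:0  d12:0  d13:0.
Shift Task 4→10, Task 6→7.
Schedule Task 1@1, Task 3@3, Task 5@3, Task 2@6, Task 4@10, Task 6@7: d1:5  d2:5  d3:5  d4:5  d5:5  d6:6  d7:8  d8:8  d9:4  d10:5  d11:5  d12:5  d13:5 — peak 8.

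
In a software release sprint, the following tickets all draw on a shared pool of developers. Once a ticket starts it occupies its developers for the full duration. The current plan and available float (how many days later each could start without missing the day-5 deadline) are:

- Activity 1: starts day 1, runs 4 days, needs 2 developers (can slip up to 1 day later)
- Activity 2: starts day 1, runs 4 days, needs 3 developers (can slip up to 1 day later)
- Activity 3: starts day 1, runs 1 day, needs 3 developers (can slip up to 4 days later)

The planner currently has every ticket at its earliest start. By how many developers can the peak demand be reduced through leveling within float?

Early-start peak: d1:8  d2:5  d3:5  d4:5  d5:0 ⇒ 8.
Leveled (Activity 1@1, Activity 2@1, Activity 3@5): d1:5  d2:5  d3:5  d4:5  d5:3 ⇒ 5.
Reduction 8 − 5 = 3.

3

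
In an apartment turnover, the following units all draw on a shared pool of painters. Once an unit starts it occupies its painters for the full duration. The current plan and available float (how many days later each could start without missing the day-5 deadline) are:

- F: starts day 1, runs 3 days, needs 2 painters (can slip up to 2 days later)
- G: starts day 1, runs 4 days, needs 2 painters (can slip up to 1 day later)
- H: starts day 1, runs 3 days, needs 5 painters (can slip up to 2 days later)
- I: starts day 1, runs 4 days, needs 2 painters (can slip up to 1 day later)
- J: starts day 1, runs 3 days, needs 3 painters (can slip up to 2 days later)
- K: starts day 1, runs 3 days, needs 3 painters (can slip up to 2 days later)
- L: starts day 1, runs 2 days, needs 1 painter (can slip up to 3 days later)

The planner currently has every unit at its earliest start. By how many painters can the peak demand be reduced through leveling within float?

1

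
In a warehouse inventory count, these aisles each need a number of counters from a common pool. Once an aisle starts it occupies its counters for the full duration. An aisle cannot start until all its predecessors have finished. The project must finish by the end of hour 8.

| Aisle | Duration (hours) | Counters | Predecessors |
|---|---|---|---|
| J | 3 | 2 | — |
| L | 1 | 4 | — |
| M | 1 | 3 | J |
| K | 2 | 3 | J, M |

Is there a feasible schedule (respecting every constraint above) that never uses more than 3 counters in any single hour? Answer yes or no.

no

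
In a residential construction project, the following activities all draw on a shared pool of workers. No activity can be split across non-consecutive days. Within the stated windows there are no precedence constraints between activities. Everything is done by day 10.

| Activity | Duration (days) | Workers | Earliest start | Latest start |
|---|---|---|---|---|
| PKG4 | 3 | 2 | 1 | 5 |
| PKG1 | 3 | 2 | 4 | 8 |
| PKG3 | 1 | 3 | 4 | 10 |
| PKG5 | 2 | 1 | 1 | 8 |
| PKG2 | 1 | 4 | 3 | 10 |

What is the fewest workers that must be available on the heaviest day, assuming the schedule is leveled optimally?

4

Early-start (PKG4@1, PKG1@4, PKG3@4, PKG5@1, PKG2@3) gives peak 6: d1:3  d2:3  d3:6  d4:5  d5:2  d6:2  d7:0  d8:0  d9:0  d10:0.
Shift PKG3→7, PKG2→8.
Schedule PKG4@1, PKG1@4, PKG3@7, PKG5@1, PKG2@8: d1:3  d2:3  d3:2  d4:2  d5:2  d6:2  d7:3  d8:4  d9:0  d10:0 — peak 4.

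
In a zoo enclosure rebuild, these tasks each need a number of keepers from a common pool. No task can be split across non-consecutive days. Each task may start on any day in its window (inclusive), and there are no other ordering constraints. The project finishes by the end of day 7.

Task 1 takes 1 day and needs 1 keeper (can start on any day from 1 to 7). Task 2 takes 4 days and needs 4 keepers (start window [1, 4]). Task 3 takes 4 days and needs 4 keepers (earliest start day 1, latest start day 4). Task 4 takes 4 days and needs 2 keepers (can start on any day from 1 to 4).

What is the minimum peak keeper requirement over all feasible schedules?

10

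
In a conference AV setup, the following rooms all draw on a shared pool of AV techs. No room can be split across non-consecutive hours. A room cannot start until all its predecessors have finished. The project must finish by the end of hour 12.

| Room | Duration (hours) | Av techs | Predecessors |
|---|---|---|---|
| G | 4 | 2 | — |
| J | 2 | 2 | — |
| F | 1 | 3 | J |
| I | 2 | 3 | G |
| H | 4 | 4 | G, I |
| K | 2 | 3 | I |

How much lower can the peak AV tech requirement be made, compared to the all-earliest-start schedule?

2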